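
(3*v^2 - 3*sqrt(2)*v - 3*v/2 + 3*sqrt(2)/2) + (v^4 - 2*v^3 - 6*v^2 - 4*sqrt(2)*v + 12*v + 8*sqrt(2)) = v^4 - 2*v^3 - 3*v^2 - 7*sqrt(2)*v + 21*v/2 + 19*sqrt(2)/2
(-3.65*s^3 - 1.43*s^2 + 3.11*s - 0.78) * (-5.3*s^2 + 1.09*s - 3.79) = 19.345*s^5 + 3.6005*s^4 - 4.2082*s^3 + 12.9436*s^2 - 12.6371*s + 2.9562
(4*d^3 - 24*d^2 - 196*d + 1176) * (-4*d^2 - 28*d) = -16*d^5 - 16*d^4 + 1456*d^3 + 784*d^2 - 32928*d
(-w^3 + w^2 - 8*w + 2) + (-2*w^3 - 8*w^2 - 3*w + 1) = -3*w^3 - 7*w^2 - 11*w + 3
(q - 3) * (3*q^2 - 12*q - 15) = 3*q^3 - 21*q^2 + 21*q + 45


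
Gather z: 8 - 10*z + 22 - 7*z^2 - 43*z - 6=-7*z^2 - 53*z + 24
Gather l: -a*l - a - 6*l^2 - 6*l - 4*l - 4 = -a - 6*l^2 + l*(-a - 10) - 4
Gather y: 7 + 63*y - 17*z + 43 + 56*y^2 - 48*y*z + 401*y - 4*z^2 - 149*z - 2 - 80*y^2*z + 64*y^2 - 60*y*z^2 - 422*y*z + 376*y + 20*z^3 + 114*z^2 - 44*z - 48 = y^2*(120 - 80*z) + y*(-60*z^2 - 470*z + 840) + 20*z^3 + 110*z^2 - 210*z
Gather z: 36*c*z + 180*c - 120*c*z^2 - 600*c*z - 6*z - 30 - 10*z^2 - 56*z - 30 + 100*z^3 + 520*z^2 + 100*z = 180*c + 100*z^3 + z^2*(510 - 120*c) + z*(38 - 564*c) - 60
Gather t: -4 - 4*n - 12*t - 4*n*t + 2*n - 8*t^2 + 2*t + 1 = -2*n - 8*t^2 + t*(-4*n - 10) - 3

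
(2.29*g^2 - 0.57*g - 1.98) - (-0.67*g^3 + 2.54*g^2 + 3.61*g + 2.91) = 0.67*g^3 - 0.25*g^2 - 4.18*g - 4.89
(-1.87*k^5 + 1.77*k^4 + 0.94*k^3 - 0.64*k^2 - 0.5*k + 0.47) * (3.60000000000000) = -6.732*k^5 + 6.372*k^4 + 3.384*k^3 - 2.304*k^2 - 1.8*k + 1.692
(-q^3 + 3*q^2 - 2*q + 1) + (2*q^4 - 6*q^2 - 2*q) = 2*q^4 - q^3 - 3*q^2 - 4*q + 1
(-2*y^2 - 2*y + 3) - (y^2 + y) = -3*y^2 - 3*y + 3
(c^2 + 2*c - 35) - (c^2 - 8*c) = 10*c - 35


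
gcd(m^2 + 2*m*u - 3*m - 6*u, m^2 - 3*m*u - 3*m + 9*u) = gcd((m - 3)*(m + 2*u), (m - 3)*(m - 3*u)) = m - 3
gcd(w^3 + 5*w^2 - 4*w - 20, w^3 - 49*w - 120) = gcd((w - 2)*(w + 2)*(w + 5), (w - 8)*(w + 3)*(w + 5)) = w + 5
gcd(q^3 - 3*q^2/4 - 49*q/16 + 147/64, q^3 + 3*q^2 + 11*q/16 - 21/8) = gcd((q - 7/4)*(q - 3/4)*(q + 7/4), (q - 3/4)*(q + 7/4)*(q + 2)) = q^2 + q - 21/16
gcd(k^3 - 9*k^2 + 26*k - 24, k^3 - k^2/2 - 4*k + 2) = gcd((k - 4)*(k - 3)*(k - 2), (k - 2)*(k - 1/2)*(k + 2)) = k - 2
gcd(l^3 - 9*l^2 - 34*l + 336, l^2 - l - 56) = l - 8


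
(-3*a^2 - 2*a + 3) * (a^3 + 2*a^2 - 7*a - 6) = -3*a^5 - 8*a^4 + 20*a^3 + 38*a^2 - 9*a - 18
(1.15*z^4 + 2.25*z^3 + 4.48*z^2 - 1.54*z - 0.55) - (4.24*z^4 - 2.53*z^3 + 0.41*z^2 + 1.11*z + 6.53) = -3.09*z^4 + 4.78*z^3 + 4.07*z^2 - 2.65*z - 7.08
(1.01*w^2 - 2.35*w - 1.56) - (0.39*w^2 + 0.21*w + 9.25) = 0.62*w^2 - 2.56*w - 10.81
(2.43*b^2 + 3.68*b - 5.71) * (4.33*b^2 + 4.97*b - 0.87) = 10.5219*b^4 + 28.0115*b^3 - 8.5488*b^2 - 31.5803*b + 4.9677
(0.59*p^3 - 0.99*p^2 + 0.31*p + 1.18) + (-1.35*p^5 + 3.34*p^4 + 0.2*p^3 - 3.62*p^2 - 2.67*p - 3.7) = -1.35*p^5 + 3.34*p^4 + 0.79*p^3 - 4.61*p^2 - 2.36*p - 2.52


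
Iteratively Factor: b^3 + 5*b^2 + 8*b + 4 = (b + 1)*(b^2 + 4*b + 4) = (b + 1)*(b + 2)*(b + 2)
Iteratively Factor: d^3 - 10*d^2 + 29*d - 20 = (d - 5)*(d^2 - 5*d + 4) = (d - 5)*(d - 1)*(d - 4)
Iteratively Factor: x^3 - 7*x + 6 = (x - 2)*(x^2 + 2*x - 3) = (x - 2)*(x - 1)*(x + 3)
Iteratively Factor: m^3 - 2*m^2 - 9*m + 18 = (m + 3)*(m^2 - 5*m + 6) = (m - 3)*(m + 3)*(m - 2)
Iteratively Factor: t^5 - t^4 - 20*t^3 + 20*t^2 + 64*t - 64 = (t - 2)*(t^4 + t^3 - 18*t^2 - 16*t + 32) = (t - 4)*(t - 2)*(t^3 + 5*t^2 + 2*t - 8) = (t - 4)*(t - 2)*(t + 2)*(t^2 + 3*t - 4) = (t - 4)*(t - 2)*(t + 2)*(t + 4)*(t - 1)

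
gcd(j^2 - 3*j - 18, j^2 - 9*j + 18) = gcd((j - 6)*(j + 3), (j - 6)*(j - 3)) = j - 6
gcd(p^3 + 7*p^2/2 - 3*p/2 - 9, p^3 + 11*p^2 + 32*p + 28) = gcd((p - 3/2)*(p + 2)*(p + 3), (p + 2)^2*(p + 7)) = p + 2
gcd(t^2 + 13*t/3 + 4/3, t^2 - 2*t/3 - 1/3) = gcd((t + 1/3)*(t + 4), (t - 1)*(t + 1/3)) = t + 1/3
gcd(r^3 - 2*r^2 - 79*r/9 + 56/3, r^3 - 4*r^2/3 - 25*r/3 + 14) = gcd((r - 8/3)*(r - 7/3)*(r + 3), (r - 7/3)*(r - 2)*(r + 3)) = r^2 + 2*r/3 - 7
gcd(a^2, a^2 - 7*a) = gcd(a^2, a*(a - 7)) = a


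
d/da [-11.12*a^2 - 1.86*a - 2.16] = -22.24*a - 1.86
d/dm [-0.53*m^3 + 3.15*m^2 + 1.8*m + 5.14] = -1.59*m^2 + 6.3*m + 1.8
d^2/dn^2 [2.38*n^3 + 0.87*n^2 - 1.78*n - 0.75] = 14.28*n + 1.74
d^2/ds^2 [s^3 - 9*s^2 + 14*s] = 6*s - 18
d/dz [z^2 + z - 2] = 2*z + 1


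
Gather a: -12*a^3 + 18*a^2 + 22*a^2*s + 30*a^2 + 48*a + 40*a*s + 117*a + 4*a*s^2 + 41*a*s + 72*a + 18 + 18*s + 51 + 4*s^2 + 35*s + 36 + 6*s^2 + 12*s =-12*a^3 + a^2*(22*s + 48) + a*(4*s^2 + 81*s + 237) + 10*s^2 + 65*s + 105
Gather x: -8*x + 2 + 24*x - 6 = 16*x - 4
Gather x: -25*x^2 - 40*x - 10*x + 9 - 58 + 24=-25*x^2 - 50*x - 25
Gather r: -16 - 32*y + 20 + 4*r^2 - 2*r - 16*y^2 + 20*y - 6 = 4*r^2 - 2*r - 16*y^2 - 12*y - 2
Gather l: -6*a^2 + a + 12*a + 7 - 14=-6*a^2 + 13*a - 7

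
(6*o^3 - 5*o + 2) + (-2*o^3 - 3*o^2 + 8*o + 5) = 4*o^3 - 3*o^2 + 3*o + 7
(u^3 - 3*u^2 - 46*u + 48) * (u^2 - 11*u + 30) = u^5 - 14*u^4 + 17*u^3 + 464*u^2 - 1908*u + 1440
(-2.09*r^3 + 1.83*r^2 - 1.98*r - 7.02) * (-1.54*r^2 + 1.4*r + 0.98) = 3.2186*r^5 - 5.7442*r^4 + 3.563*r^3 + 9.8322*r^2 - 11.7684*r - 6.8796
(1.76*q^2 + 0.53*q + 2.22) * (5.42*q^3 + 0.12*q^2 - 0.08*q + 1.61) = 9.5392*q^5 + 3.0838*q^4 + 11.9552*q^3 + 3.0576*q^2 + 0.6757*q + 3.5742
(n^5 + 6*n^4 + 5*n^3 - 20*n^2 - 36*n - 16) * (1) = n^5 + 6*n^4 + 5*n^3 - 20*n^2 - 36*n - 16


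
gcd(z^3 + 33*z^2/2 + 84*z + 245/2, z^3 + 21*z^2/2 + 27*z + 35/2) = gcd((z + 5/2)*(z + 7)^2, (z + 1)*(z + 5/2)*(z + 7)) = z^2 + 19*z/2 + 35/2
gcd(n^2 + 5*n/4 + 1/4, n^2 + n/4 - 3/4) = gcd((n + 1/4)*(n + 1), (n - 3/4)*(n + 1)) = n + 1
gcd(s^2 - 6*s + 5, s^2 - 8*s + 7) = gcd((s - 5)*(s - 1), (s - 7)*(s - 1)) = s - 1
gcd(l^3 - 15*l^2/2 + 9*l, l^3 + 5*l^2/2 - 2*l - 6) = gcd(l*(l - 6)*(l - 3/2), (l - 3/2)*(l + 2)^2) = l - 3/2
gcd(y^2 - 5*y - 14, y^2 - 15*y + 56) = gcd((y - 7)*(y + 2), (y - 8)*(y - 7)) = y - 7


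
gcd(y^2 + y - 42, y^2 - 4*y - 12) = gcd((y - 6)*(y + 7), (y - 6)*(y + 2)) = y - 6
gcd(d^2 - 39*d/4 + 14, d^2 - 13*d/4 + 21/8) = d - 7/4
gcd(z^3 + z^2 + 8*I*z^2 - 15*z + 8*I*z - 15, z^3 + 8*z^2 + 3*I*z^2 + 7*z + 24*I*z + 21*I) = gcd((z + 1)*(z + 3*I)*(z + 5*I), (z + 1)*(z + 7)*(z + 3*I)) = z^2 + z*(1 + 3*I) + 3*I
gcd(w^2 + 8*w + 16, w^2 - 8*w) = 1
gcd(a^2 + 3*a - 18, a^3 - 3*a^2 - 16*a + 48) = a - 3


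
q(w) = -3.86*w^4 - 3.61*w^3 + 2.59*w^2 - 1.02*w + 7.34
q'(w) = -15.44*w^3 - 10.83*w^2 + 5.18*w - 1.02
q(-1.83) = -3.29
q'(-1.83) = 47.86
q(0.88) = 3.67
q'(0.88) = -15.37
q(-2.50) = -68.30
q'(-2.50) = 159.59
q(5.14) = -3113.96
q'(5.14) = -2357.22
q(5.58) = -4287.09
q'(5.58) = -2991.89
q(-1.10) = 10.75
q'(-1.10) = 0.73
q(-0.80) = 10.08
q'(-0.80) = -4.19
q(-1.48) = 7.71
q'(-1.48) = 17.64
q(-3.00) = -181.48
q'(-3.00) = 302.85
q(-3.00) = -181.48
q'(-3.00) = 302.85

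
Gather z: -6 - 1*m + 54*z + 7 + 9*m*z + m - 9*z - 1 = z*(9*m + 45)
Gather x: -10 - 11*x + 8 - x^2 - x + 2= -x^2 - 12*x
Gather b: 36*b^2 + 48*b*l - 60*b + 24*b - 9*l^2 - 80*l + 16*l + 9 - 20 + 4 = 36*b^2 + b*(48*l - 36) - 9*l^2 - 64*l - 7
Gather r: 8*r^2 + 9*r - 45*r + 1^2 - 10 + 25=8*r^2 - 36*r + 16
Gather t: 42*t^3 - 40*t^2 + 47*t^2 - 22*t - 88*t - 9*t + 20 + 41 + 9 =42*t^3 + 7*t^2 - 119*t + 70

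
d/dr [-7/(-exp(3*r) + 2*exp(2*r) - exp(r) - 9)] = (-21*exp(2*r) + 28*exp(r) - 7)*exp(r)/(exp(3*r) - 2*exp(2*r) + exp(r) + 9)^2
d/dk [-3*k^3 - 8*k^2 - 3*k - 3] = -9*k^2 - 16*k - 3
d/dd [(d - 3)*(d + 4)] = 2*d + 1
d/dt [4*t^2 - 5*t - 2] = 8*t - 5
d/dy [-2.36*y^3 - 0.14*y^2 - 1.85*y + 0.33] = -7.08*y^2 - 0.28*y - 1.85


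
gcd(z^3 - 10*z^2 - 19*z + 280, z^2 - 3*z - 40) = z^2 - 3*z - 40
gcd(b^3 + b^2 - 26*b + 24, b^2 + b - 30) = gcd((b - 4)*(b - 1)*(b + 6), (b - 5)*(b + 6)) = b + 6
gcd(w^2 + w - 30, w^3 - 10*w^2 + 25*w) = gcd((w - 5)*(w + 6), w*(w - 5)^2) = w - 5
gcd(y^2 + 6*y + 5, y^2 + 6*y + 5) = y^2 + 6*y + 5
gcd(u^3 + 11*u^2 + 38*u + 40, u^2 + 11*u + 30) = u + 5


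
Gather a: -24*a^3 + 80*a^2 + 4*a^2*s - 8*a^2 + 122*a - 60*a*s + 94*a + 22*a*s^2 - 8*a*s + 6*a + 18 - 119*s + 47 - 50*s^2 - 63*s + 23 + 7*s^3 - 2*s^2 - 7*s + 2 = -24*a^3 + a^2*(4*s + 72) + a*(22*s^2 - 68*s + 222) + 7*s^3 - 52*s^2 - 189*s + 90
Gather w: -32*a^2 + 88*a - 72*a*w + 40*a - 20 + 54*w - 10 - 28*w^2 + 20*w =-32*a^2 + 128*a - 28*w^2 + w*(74 - 72*a) - 30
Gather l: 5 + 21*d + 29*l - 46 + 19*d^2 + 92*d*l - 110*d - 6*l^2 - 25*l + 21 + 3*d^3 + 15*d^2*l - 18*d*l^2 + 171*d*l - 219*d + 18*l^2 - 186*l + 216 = 3*d^3 + 19*d^2 - 308*d + l^2*(12 - 18*d) + l*(15*d^2 + 263*d - 182) + 196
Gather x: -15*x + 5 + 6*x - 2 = 3 - 9*x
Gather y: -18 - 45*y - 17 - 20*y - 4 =-65*y - 39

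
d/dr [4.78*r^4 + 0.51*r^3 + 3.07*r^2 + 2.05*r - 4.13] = 19.12*r^3 + 1.53*r^2 + 6.14*r + 2.05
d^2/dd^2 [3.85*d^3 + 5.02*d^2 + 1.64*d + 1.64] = 23.1*d + 10.04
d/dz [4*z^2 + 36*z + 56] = 8*z + 36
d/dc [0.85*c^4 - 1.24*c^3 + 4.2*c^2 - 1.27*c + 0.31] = 3.4*c^3 - 3.72*c^2 + 8.4*c - 1.27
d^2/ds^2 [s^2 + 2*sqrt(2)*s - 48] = 2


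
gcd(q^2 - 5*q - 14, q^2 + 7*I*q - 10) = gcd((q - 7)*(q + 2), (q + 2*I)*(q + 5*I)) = 1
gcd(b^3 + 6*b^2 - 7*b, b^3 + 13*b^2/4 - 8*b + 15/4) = b - 1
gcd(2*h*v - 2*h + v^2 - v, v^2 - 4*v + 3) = v - 1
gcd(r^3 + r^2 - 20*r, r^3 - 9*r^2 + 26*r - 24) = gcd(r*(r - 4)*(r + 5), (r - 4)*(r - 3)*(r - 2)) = r - 4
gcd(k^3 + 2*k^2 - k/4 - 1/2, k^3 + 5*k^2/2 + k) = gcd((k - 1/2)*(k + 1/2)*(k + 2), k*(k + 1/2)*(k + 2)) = k^2 + 5*k/2 + 1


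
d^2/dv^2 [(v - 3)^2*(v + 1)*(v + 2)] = 12*v^2 - 18*v - 14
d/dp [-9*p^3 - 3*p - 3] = -27*p^2 - 3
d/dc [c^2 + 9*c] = 2*c + 9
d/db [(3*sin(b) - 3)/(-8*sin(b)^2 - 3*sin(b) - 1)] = -12*(4*sin(b) + cos(2*b))*cos(b)/(8*sin(b)^2 + 3*sin(b) + 1)^2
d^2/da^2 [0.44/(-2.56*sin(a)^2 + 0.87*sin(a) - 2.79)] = (11.534336*sin(a)^4 - 2.939904*sin(a)^3 - 29.539092*sin(a)^2 + 6.94782*sin(a) + 5.61924)/(2.56*sin(a)^2 - 0.87*sin(a) + 2.79)^3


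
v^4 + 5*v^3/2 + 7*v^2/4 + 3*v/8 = v*(v + 1/2)^2*(v + 3/2)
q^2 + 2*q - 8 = (q - 2)*(q + 4)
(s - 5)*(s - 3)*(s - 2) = s^3 - 10*s^2 + 31*s - 30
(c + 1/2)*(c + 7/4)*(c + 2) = c^3 + 17*c^2/4 + 43*c/8 + 7/4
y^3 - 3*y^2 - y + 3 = (y - 3)*(y - 1)*(y + 1)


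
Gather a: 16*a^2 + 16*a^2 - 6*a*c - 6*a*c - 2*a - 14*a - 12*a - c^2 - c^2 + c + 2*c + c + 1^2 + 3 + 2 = 32*a^2 + a*(-12*c - 28) - 2*c^2 + 4*c + 6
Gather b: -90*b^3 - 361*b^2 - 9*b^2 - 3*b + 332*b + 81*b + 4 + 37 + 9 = -90*b^3 - 370*b^2 + 410*b + 50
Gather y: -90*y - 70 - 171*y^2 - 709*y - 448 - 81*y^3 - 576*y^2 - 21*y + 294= -81*y^3 - 747*y^2 - 820*y - 224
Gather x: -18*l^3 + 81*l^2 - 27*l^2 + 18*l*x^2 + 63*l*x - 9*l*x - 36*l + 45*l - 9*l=-18*l^3 + 54*l^2 + 18*l*x^2 + 54*l*x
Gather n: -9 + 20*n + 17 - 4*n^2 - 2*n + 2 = -4*n^2 + 18*n + 10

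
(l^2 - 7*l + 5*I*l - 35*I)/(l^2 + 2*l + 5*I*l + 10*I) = (l - 7)/(l + 2)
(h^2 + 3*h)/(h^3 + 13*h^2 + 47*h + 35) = h*(h + 3)/(h^3 + 13*h^2 + 47*h + 35)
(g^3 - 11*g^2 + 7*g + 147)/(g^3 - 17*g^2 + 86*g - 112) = (g^2 - 4*g - 21)/(g^2 - 10*g + 16)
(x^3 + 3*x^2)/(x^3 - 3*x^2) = (x + 3)/(x - 3)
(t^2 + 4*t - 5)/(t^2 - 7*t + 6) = (t + 5)/(t - 6)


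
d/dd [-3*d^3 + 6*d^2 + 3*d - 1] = -9*d^2 + 12*d + 3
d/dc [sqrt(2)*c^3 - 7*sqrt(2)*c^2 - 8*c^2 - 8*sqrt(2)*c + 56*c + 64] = 3*sqrt(2)*c^2 - 14*sqrt(2)*c - 16*c - 8*sqrt(2) + 56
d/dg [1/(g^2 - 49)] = -2*g/(g^2 - 49)^2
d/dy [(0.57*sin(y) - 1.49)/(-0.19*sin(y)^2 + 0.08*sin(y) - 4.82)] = (0.1083*sin(y)^2 - 0.5662*sin(y) - 2.6282)*cos(y)/(0.0361*sin(y)^4 - 0.0304*sin(y)^3 + 1.838*sin(y)^2 - 0.7712*sin(y) + 23.2324)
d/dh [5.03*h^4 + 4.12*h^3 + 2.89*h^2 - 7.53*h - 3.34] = 20.12*h^3 + 12.36*h^2 + 5.78*h - 7.53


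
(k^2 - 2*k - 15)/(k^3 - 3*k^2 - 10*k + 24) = (k - 5)/(k^2 - 6*k + 8)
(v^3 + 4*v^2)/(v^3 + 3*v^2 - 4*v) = v/(v - 1)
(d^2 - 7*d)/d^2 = (d - 7)/d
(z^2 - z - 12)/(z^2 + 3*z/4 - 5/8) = 8*(z^2 - z - 12)/(8*z^2 + 6*z - 5)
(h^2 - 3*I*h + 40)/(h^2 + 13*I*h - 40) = (h - 8*I)/(h + 8*I)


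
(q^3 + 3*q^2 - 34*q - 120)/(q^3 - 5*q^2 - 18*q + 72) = (q + 5)/(q - 3)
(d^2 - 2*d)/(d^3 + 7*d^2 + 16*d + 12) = d*(d - 2)/(d^3 + 7*d^2 + 16*d + 12)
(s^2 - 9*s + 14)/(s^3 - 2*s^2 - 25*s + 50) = (s - 7)/(s^2 - 25)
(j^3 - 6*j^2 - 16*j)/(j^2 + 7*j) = (j^2 - 6*j - 16)/(j + 7)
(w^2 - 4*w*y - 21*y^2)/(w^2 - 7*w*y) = (w + 3*y)/w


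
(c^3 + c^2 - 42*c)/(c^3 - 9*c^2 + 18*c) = (c + 7)/(c - 3)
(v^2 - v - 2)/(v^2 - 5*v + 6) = (v + 1)/(v - 3)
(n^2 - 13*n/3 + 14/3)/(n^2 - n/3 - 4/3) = (-3*n^2 + 13*n - 14)/(-3*n^2 + n + 4)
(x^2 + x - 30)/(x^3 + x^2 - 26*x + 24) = (x - 5)/(x^2 - 5*x + 4)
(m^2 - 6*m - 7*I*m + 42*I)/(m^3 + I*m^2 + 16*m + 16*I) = (m^2 - 6*m - 7*I*m + 42*I)/(m^3 + I*m^2 + 16*m + 16*I)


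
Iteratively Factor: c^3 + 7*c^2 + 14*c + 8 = (c + 2)*(c^2 + 5*c + 4) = (c + 2)*(c + 4)*(c + 1)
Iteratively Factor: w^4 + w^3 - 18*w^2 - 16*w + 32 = (w - 4)*(w^3 + 5*w^2 + 2*w - 8) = (w - 4)*(w + 2)*(w^2 + 3*w - 4) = (w - 4)*(w - 1)*(w + 2)*(w + 4)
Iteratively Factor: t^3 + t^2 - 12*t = (t - 3)*(t^2 + 4*t) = t*(t - 3)*(t + 4)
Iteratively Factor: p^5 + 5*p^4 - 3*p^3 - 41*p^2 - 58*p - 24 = (p - 3)*(p^4 + 8*p^3 + 21*p^2 + 22*p + 8) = (p - 3)*(p + 1)*(p^3 + 7*p^2 + 14*p + 8) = (p - 3)*(p + 1)*(p + 2)*(p^2 + 5*p + 4) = (p - 3)*(p + 1)^2*(p + 2)*(p + 4)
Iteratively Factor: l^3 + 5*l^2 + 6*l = (l + 3)*(l^2 + 2*l) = (l + 2)*(l + 3)*(l)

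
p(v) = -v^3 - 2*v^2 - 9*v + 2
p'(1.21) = -18.23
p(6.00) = -340.00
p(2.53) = -49.77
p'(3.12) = -50.68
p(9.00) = -970.00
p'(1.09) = -16.92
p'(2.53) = -38.32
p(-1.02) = 10.16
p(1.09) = -11.48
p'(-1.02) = -8.04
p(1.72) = -24.49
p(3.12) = -75.92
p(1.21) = -13.59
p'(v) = -3*v^2 - 4*v - 9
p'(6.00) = -141.00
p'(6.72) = -171.36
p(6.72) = -452.26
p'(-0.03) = -8.88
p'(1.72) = -24.76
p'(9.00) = -288.00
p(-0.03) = 2.27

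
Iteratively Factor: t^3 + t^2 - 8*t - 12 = (t + 2)*(t^2 - t - 6) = (t + 2)^2*(t - 3)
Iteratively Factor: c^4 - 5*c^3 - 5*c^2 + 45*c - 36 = (c - 1)*(c^3 - 4*c^2 - 9*c + 36) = (c - 1)*(c + 3)*(c^2 - 7*c + 12) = (c - 4)*(c - 1)*(c + 3)*(c - 3)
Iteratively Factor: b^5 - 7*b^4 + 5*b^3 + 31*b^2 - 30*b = (b + 2)*(b^4 - 9*b^3 + 23*b^2 - 15*b) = (b - 3)*(b + 2)*(b^3 - 6*b^2 + 5*b) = b*(b - 3)*(b + 2)*(b^2 - 6*b + 5) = b*(b - 3)*(b - 1)*(b + 2)*(b - 5)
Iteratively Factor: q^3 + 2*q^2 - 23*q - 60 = (q + 3)*(q^2 - q - 20) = (q + 3)*(q + 4)*(q - 5)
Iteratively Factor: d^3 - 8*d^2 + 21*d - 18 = (d - 3)*(d^2 - 5*d + 6) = (d - 3)*(d - 2)*(d - 3)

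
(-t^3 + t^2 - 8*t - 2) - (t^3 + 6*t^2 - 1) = -2*t^3 - 5*t^2 - 8*t - 1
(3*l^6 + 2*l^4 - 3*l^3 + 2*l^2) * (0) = 0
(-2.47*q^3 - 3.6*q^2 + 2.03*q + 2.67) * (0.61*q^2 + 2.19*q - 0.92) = -1.5067*q^5 - 7.6053*q^4 - 4.3733*q^3 + 9.3864*q^2 + 3.9797*q - 2.4564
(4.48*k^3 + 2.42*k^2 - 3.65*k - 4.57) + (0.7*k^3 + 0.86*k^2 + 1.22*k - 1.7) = 5.18*k^3 + 3.28*k^2 - 2.43*k - 6.27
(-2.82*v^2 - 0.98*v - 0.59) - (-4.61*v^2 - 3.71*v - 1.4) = 1.79*v^2 + 2.73*v + 0.81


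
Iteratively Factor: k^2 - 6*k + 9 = (k - 3)*(k - 3)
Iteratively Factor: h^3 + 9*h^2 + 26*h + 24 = (h + 2)*(h^2 + 7*h + 12) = (h + 2)*(h + 3)*(h + 4)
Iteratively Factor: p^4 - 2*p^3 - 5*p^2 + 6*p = (p)*(p^3 - 2*p^2 - 5*p + 6) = p*(p + 2)*(p^2 - 4*p + 3) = p*(p - 3)*(p + 2)*(p - 1)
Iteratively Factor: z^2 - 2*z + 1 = (z - 1)*(z - 1)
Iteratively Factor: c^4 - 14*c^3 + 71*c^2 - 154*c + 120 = (c - 2)*(c^3 - 12*c^2 + 47*c - 60) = (c - 4)*(c - 2)*(c^2 - 8*c + 15) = (c - 4)*(c - 3)*(c - 2)*(c - 5)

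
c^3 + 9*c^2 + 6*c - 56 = (c - 2)*(c + 4)*(c + 7)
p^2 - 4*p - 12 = (p - 6)*(p + 2)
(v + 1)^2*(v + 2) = v^3 + 4*v^2 + 5*v + 2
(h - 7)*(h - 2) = h^2 - 9*h + 14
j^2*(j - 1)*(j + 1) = j^4 - j^2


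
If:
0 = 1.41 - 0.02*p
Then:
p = 70.50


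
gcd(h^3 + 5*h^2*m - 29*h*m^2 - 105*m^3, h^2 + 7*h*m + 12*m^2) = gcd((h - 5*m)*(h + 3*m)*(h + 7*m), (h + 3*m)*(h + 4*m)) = h + 3*m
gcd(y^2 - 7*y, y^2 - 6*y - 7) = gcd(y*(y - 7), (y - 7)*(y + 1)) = y - 7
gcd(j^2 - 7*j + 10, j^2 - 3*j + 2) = j - 2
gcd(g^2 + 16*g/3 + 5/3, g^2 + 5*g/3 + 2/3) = 1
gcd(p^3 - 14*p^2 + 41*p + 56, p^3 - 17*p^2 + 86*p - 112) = p^2 - 15*p + 56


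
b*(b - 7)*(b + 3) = b^3 - 4*b^2 - 21*b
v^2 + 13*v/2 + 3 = (v + 1/2)*(v + 6)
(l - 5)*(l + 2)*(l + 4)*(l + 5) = l^4 + 6*l^3 - 17*l^2 - 150*l - 200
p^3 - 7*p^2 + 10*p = p*(p - 5)*(p - 2)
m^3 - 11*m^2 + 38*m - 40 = (m - 5)*(m - 4)*(m - 2)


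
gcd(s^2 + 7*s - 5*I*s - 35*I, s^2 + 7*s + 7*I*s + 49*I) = s + 7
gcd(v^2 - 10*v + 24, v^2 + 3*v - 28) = v - 4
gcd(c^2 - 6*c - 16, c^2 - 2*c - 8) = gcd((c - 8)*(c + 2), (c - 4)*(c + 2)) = c + 2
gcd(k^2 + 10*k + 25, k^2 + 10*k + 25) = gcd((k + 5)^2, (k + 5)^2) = k^2 + 10*k + 25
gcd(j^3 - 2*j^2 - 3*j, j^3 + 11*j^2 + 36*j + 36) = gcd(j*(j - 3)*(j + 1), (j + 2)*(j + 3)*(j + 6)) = 1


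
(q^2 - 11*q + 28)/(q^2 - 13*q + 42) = (q - 4)/(q - 6)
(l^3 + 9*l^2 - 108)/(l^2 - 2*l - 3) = (l^2 + 12*l + 36)/(l + 1)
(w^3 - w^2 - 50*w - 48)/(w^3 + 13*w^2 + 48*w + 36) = (w - 8)/(w + 6)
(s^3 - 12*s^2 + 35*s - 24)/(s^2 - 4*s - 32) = (s^2 - 4*s + 3)/(s + 4)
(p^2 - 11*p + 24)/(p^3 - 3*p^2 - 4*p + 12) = (p - 8)/(p^2 - 4)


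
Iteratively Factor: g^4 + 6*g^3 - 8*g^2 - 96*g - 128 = (g + 4)*(g^3 + 2*g^2 - 16*g - 32) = (g + 2)*(g + 4)*(g^2 - 16) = (g - 4)*(g + 2)*(g + 4)*(g + 4)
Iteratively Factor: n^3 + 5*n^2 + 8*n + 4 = (n + 1)*(n^2 + 4*n + 4) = (n + 1)*(n + 2)*(n + 2)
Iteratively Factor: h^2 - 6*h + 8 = (h - 4)*(h - 2)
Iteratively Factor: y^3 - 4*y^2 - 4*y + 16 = (y - 4)*(y^2 - 4) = (y - 4)*(y - 2)*(y + 2)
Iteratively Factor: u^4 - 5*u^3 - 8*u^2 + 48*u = (u)*(u^3 - 5*u^2 - 8*u + 48) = u*(u + 3)*(u^2 - 8*u + 16) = u*(u - 4)*(u + 3)*(u - 4)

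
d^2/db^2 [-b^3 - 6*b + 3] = -6*b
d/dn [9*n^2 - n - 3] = 18*n - 1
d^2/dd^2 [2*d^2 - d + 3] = 4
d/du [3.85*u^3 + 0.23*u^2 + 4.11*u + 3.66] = 11.55*u^2 + 0.46*u + 4.11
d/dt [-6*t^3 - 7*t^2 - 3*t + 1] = -18*t^2 - 14*t - 3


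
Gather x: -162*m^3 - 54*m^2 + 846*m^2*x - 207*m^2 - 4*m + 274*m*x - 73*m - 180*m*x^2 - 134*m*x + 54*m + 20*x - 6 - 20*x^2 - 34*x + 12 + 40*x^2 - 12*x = -162*m^3 - 261*m^2 - 23*m + x^2*(20 - 180*m) + x*(846*m^2 + 140*m - 26) + 6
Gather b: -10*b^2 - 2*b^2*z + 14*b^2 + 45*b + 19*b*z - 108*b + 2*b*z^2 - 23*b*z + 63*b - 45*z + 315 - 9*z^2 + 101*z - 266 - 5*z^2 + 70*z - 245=b^2*(4 - 2*z) + b*(2*z^2 - 4*z) - 14*z^2 + 126*z - 196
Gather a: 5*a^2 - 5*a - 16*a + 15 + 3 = 5*a^2 - 21*a + 18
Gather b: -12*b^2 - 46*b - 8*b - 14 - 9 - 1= -12*b^2 - 54*b - 24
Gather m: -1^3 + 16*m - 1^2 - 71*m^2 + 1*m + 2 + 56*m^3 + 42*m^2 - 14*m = 56*m^3 - 29*m^2 + 3*m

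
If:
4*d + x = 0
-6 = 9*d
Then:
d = -2/3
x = 8/3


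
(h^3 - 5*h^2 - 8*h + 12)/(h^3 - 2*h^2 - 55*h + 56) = (h^2 - 4*h - 12)/(h^2 - h - 56)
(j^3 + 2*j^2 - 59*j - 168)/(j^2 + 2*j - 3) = (j^2 - j - 56)/(j - 1)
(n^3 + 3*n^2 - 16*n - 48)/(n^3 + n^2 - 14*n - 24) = (n + 4)/(n + 2)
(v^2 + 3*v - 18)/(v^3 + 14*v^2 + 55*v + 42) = (v - 3)/(v^2 + 8*v + 7)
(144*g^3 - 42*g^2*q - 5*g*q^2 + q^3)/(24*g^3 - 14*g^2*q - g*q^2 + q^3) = (-48*g^2 - 2*g*q + q^2)/(-8*g^2 + 2*g*q + q^2)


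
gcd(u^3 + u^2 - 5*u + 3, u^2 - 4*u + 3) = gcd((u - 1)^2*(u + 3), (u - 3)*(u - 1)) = u - 1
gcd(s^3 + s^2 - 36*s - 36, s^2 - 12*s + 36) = s - 6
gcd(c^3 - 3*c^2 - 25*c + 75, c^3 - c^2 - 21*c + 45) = c^2 + 2*c - 15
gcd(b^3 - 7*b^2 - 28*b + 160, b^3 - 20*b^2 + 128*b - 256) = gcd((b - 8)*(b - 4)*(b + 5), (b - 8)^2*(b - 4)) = b^2 - 12*b + 32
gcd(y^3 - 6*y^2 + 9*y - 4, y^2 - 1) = y - 1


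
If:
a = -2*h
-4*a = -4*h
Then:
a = 0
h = 0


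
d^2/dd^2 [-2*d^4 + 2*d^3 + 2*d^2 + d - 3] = -24*d^2 + 12*d + 4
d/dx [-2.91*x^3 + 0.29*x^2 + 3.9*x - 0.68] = -8.73*x^2 + 0.58*x + 3.9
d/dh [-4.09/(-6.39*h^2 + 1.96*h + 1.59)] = (8.0164 - 52.2702*h)/(-6.39*h^2 + 1.96*h + 1.59)^2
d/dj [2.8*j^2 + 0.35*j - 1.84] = 5.6*j + 0.35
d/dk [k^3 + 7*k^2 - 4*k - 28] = 3*k^2 + 14*k - 4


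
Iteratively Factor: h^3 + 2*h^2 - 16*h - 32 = (h + 2)*(h^2 - 16) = (h + 2)*(h + 4)*(h - 4)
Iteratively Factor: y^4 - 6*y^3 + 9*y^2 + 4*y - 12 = (y - 2)*(y^3 - 4*y^2 + y + 6) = (y - 3)*(y - 2)*(y^2 - y - 2) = (y - 3)*(y - 2)^2*(y + 1)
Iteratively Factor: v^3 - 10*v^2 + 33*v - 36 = (v - 4)*(v^2 - 6*v + 9) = (v - 4)*(v - 3)*(v - 3)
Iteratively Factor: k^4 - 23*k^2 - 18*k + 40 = (k + 2)*(k^3 - 2*k^2 - 19*k + 20) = (k + 2)*(k + 4)*(k^2 - 6*k + 5) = (k - 5)*(k + 2)*(k + 4)*(k - 1)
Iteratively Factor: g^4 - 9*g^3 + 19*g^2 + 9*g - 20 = (g - 4)*(g^3 - 5*g^2 - g + 5) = (g - 4)*(g - 1)*(g^2 - 4*g - 5) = (g - 4)*(g - 1)*(g + 1)*(g - 5)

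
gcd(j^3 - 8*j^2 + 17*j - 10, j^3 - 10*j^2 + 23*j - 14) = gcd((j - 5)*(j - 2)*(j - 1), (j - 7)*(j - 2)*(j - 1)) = j^2 - 3*j + 2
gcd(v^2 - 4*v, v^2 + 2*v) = v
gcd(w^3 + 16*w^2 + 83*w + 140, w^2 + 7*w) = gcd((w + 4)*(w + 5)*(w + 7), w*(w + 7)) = w + 7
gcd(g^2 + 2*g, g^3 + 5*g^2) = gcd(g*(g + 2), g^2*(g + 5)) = g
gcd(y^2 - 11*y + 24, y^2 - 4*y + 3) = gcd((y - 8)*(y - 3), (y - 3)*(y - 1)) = y - 3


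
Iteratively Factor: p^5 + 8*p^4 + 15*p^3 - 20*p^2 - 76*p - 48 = (p + 3)*(p^4 + 5*p^3 - 20*p - 16) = (p + 1)*(p + 3)*(p^3 + 4*p^2 - 4*p - 16) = (p - 2)*(p + 1)*(p + 3)*(p^2 + 6*p + 8) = (p - 2)*(p + 1)*(p + 2)*(p + 3)*(p + 4)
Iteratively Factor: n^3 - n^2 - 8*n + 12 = (n + 3)*(n^2 - 4*n + 4) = (n - 2)*(n + 3)*(n - 2)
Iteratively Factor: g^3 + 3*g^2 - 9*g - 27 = (g - 3)*(g^2 + 6*g + 9) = (g - 3)*(g + 3)*(g + 3)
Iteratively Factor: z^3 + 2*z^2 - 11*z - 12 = (z + 1)*(z^2 + z - 12) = (z - 3)*(z + 1)*(z + 4)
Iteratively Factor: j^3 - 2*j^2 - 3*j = (j - 3)*(j^2 + j) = (j - 3)*(j + 1)*(j)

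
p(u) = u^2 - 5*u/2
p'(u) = 2*u - 5/2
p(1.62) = -1.43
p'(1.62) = 0.74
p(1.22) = -1.56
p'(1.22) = -0.06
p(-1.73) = 7.32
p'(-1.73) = -5.96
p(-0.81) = 2.68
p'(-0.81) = -4.12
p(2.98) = 1.43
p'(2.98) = 3.46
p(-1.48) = 5.89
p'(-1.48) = -5.46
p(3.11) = 1.90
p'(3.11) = 3.72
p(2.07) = -0.89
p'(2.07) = 1.64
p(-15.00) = 262.50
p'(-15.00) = -32.50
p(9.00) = 58.50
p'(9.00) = 15.50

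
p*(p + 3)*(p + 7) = p^3 + 10*p^2 + 21*p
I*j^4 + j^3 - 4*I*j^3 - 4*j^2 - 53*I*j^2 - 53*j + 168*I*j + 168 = (j - 8)*(j - 3)*(j + 7)*(I*j + 1)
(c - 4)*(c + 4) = c^2 - 16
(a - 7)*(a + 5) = a^2 - 2*a - 35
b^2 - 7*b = b*(b - 7)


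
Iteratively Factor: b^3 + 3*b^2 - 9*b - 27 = (b + 3)*(b^2 - 9) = (b + 3)^2*(b - 3)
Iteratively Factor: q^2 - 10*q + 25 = (q - 5)*(q - 5)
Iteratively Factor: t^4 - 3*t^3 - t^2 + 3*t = (t - 1)*(t^3 - 2*t^2 - 3*t) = (t - 3)*(t - 1)*(t^2 + t) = t*(t - 3)*(t - 1)*(t + 1)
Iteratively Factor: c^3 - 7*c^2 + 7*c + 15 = (c - 5)*(c^2 - 2*c - 3) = (c - 5)*(c - 3)*(c + 1)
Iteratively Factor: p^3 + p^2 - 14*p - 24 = (p + 2)*(p^2 - p - 12) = (p + 2)*(p + 3)*(p - 4)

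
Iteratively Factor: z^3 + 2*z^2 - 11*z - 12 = (z + 1)*(z^2 + z - 12) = (z - 3)*(z + 1)*(z + 4)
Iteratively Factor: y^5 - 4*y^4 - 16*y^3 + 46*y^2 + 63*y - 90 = (y - 5)*(y^4 + y^3 - 11*y^2 - 9*y + 18) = (y - 5)*(y + 3)*(y^3 - 2*y^2 - 5*y + 6) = (y - 5)*(y - 1)*(y + 3)*(y^2 - y - 6) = (y - 5)*(y - 3)*(y - 1)*(y + 3)*(y + 2)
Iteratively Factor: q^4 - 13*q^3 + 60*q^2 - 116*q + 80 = (q - 4)*(q^3 - 9*q^2 + 24*q - 20) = (q - 4)*(q - 2)*(q^2 - 7*q + 10) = (q - 4)*(q - 2)^2*(q - 5)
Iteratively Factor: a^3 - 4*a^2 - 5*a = (a + 1)*(a^2 - 5*a) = (a - 5)*(a + 1)*(a)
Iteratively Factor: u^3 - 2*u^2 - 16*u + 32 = (u - 2)*(u^2 - 16) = (u - 4)*(u - 2)*(u + 4)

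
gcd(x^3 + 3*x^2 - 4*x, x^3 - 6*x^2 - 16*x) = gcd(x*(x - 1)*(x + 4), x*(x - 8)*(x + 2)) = x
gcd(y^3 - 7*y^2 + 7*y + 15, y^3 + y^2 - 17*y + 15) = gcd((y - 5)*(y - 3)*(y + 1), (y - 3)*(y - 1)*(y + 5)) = y - 3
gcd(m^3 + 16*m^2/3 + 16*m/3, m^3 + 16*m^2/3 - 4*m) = m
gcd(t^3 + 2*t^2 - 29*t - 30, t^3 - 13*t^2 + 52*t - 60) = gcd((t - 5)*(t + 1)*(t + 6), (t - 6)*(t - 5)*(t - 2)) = t - 5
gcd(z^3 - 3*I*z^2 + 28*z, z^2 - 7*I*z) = z^2 - 7*I*z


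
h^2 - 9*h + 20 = (h - 5)*(h - 4)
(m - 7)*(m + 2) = m^2 - 5*m - 14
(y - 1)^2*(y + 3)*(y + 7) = y^4 + 8*y^3 + 2*y^2 - 32*y + 21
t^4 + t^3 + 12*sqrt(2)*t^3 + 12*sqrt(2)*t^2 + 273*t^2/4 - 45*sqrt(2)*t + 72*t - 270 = (t - 3/2)*(t + 5/2)*(t + 6*sqrt(2))^2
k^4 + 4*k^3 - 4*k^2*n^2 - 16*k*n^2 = k*(k + 4)*(k - 2*n)*(k + 2*n)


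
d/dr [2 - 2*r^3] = -6*r^2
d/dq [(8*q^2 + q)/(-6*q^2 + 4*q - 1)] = (38*q^2 - 16*q - 1)/(36*q^4 - 48*q^3 + 28*q^2 - 8*q + 1)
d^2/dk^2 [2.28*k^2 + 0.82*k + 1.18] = 4.56000000000000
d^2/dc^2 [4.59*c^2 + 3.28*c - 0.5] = 9.18000000000000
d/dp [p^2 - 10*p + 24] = 2*p - 10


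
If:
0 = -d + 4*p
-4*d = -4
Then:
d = 1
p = 1/4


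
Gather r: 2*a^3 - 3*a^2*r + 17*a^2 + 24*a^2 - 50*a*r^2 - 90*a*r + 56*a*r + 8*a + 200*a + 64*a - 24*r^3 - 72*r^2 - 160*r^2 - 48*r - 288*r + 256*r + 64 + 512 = 2*a^3 + 41*a^2 + 272*a - 24*r^3 + r^2*(-50*a - 232) + r*(-3*a^2 - 34*a - 80) + 576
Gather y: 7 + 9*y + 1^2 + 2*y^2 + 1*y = 2*y^2 + 10*y + 8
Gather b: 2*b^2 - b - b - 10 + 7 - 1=2*b^2 - 2*b - 4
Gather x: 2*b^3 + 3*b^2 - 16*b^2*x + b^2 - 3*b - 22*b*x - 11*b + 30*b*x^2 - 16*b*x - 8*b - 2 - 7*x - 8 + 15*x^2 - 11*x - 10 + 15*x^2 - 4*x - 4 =2*b^3 + 4*b^2 - 22*b + x^2*(30*b + 30) + x*(-16*b^2 - 38*b - 22) - 24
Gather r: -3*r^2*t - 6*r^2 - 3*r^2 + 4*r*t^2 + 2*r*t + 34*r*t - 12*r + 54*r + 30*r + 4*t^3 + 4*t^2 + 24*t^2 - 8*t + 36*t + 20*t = r^2*(-3*t - 9) + r*(4*t^2 + 36*t + 72) + 4*t^3 + 28*t^2 + 48*t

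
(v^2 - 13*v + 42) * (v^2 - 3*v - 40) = v^4 - 16*v^3 + 41*v^2 + 394*v - 1680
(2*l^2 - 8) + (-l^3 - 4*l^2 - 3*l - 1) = -l^3 - 2*l^2 - 3*l - 9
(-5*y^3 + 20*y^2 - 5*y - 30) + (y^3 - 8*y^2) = -4*y^3 + 12*y^2 - 5*y - 30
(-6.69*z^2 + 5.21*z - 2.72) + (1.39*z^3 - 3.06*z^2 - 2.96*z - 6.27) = 1.39*z^3 - 9.75*z^2 + 2.25*z - 8.99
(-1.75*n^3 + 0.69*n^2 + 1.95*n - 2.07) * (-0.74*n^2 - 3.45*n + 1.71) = 1.295*n^5 + 5.5269*n^4 - 6.816*n^3 - 4.0158*n^2 + 10.476*n - 3.5397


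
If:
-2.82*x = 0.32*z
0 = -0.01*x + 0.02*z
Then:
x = 0.00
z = 0.00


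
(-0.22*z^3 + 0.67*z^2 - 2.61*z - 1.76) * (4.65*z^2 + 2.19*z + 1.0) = -1.023*z^5 + 2.6337*z^4 - 10.8892*z^3 - 13.2299*z^2 - 6.4644*z - 1.76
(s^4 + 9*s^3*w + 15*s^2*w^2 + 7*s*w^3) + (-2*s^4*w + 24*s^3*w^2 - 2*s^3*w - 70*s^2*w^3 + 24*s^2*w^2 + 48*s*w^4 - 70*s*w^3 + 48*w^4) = -2*s^4*w + s^4 + 24*s^3*w^2 + 7*s^3*w - 70*s^2*w^3 + 39*s^2*w^2 + 48*s*w^4 - 63*s*w^3 + 48*w^4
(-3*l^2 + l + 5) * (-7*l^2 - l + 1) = 21*l^4 - 4*l^3 - 39*l^2 - 4*l + 5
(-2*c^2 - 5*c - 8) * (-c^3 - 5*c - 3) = 2*c^5 + 5*c^4 + 18*c^3 + 31*c^2 + 55*c + 24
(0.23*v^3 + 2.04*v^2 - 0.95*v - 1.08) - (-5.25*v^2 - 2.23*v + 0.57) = 0.23*v^3 + 7.29*v^2 + 1.28*v - 1.65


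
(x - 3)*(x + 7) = x^2 + 4*x - 21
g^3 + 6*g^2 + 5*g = g*(g + 1)*(g + 5)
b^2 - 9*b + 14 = (b - 7)*(b - 2)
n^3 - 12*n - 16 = (n - 4)*(n + 2)^2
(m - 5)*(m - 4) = m^2 - 9*m + 20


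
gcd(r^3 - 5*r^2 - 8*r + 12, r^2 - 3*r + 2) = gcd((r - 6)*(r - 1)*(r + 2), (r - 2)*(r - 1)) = r - 1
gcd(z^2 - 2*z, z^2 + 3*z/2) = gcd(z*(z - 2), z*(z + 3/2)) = z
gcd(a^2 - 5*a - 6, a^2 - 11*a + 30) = a - 6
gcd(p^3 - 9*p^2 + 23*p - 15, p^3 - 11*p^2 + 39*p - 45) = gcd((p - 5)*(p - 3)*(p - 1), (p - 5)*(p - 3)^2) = p^2 - 8*p + 15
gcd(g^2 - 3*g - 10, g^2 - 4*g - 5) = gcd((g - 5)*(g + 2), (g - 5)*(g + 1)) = g - 5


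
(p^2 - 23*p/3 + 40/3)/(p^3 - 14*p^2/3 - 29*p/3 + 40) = 1/(p + 3)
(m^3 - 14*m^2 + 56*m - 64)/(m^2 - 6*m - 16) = (m^2 - 6*m + 8)/(m + 2)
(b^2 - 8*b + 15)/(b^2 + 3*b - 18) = (b - 5)/(b + 6)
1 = 1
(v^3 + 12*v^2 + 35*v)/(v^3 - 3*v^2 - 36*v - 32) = v*(v^2 + 12*v + 35)/(v^3 - 3*v^2 - 36*v - 32)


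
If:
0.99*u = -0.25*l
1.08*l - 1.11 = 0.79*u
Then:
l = 0.87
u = -0.22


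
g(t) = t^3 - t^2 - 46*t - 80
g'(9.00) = 179.00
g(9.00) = 154.00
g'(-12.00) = 410.00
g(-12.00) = -1400.00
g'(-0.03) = -45.94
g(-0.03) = -78.62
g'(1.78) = -40.05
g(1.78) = -159.41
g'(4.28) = 0.40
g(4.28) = -216.80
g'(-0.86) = -42.06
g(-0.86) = -41.82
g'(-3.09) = -11.18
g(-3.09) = 23.09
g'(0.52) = -46.23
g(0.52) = -104.05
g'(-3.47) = -2.94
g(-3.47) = 25.80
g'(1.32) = -43.41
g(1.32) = -140.16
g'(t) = 3*t^2 - 2*t - 46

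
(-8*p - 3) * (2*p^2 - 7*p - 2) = -16*p^3 + 50*p^2 + 37*p + 6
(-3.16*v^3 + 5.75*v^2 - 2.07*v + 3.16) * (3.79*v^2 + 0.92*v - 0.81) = -11.9764*v^5 + 18.8853*v^4 + 0.00430000000000152*v^3 + 5.4145*v^2 + 4.5839*v - 2.5596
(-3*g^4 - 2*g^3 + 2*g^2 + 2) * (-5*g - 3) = 15*g^5 + 19*g^4 - 4*g^3 - 6*g^2 - 10*g - 6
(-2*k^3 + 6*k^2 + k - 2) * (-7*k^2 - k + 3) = 14*k^5 - 40*k^4 - 19*k^3 + 31*k^2 + 5*k - 6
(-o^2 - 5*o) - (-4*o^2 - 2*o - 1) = 3*o^2 - 3*o + 1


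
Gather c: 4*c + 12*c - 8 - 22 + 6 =16*c - 24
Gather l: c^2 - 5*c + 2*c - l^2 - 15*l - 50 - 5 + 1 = c^2 - 3*c - l^2 - 15*l - 54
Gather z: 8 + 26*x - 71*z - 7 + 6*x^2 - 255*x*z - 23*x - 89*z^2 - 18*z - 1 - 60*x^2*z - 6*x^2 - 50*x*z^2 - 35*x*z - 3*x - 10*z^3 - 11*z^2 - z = -10*z^3 + z^2*(-50*x - 100) + z*(-60*x^2 - 290*x - 90)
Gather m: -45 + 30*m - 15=30*m - 60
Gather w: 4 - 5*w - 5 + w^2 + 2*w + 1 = w^2 - 3*w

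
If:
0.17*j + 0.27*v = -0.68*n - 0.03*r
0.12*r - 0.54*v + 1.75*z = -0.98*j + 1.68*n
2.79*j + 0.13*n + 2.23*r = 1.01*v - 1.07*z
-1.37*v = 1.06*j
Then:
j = -1.67444844665773*z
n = -0.19344080693049*z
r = 2.21317161872474*z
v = 1.29555865215854*z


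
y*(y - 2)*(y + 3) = y^3 + y^2 - 6*y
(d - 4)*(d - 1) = d^2 - 5*d + 4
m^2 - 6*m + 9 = (m - 3)^2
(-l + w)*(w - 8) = -l*w + 8*l + w^2 - 8*w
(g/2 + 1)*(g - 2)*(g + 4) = g^3/2 + 2*g^2 - 2*g - 8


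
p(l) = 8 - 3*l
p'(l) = -3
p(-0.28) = 8.84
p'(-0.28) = -3.00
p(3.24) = -1.72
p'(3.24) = -3.00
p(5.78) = -9.34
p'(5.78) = -3.00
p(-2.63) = 15.89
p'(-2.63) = -3.00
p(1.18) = 4.46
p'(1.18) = -3.00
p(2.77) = -0.31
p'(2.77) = -3.00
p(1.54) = 3.38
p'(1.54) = -3.00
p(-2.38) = 15.14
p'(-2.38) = -3.00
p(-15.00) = 53.00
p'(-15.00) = -3.00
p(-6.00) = 26.00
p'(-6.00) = -3.00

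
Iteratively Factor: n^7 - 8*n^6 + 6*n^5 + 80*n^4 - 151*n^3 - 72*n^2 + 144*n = (n + 1)*(n^6 - 9*n^5 + 15*n^4 + 65*n^3 - 216*n^2 + 144*n) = (n - 3)*(n + 1)*(n^5 - 6*n^4 - 3*n^3 + 56*n^2 - 48*n) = (n - 4)*(n - 3)*(n + 1)*(n^4 - 2*n^3 - 11*n^2 + 12*n) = n*(n - 4)*(n - 3)*(n + 1)*(n^3 - 2*n^2 - 11*n + 12) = n*(n - 4)^2*(n - 3)*(n + 1)*(n^2 + 2*n - 3) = n*(n - 4)^2*(n - 3)*(n - 1)*(n + 1)*(n + 3)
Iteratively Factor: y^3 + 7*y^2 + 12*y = (y)*(y^2 + 7*y + 12) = y*(y + 3)*(y + 4)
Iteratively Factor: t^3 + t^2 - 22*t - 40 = (t + 2)*(t^2 - t - 20) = (t - 5)*(t + 2)*(t + 4)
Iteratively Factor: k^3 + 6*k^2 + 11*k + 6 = (k + 1)*(k^2 + 5*k + 6) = (k + 1)*(k + 2)*(k + 3)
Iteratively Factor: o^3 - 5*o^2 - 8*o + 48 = (o - 4)*(o^2 - o - 12) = (o - 4)^2*(o + 3)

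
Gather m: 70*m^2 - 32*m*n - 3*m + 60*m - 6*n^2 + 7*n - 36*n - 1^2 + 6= 70*m^2 + m*(57 - 32*n) - 6*n^2 - 29*n + 5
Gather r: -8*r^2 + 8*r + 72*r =-8*r^2 + 80*r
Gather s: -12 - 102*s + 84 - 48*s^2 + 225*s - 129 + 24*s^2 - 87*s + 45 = -24*s^2 + 36*s - 12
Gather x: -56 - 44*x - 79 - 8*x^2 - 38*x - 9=-8*x^2 - 82*x - 144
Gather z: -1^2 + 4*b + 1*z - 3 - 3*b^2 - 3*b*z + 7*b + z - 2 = -3*b^2 + 11*b + z*(2 - 3*b) - 6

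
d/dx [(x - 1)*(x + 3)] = 2*x + 2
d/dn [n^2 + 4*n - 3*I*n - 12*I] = 2*n + 4 - 3*I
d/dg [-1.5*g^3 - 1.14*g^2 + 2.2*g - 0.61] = -4.5*g^2 - 2.28*g + 2.2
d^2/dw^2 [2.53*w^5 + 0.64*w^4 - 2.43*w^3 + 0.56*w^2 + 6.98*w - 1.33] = 50.6*w^3 + 7.68*w^2 - 14.58*w + 1.12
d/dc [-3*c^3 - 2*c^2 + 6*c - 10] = -9*c^2 - 4*c + 6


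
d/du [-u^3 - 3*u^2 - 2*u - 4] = -3*u^2 - 6*u - 2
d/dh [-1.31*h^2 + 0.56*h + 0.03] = 0.56 - 2.62*h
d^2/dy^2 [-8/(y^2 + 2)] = 16*(2 - 3*y^2)/(y^2 + 2)^3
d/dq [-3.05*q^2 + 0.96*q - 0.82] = 0.96 - 6.1*q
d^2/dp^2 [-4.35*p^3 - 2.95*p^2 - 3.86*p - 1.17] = -26.1*p - 5.9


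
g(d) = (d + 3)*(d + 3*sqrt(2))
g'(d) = 2*d + 3 + 3*sqrt(2)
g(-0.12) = 11.87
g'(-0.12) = 7.00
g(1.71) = 28.04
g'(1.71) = 10.66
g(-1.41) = 4.50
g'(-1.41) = 4.42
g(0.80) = 19.16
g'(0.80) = 8.84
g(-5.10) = 1.80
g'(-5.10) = -2.96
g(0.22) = 14.37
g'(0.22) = 7.68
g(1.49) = 25.74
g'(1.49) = 10.22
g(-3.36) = -0.32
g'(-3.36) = 0.52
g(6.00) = 92.18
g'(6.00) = 19.24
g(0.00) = 12.73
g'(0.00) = 7.24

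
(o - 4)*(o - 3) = o^2 - 7*o + 12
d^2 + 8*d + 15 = (d + 3)*(d + 5)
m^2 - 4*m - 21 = (m - 7)*(m + 3)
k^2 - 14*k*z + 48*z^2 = (k - 8*z)*(k - 6*z)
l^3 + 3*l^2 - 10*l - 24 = (l - 3)*(l + 2)*(l + 4)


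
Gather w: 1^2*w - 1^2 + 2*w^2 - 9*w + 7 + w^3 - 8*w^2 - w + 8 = w^3 - 6*w^2 - 9*w + 14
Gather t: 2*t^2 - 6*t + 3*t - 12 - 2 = 2*t^2 - 3*t - 14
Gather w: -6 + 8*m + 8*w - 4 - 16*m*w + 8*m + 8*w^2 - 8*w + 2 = -16*m*w + 16*m + 8*w^2 - 8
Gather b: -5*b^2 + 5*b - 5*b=-5*b^2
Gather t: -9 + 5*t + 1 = 5*t - 8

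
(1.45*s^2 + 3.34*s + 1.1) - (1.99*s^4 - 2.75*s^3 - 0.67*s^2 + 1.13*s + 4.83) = -1.99*s^4 + 2.75*s^3 + 2.12*s^2 + 2.21*s - 3.73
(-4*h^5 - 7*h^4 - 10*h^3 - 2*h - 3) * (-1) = 4*h^5 + 7*h^4 + 10*h^3 + 2*h + 3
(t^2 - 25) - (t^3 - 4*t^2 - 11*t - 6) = -t^3 + 5*t^2 + 11*t - 19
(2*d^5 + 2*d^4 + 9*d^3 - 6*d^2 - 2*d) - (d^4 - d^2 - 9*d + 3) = 2*d^5 + d^4 + 9*d^3 - 5*d^2 + 7*d - 3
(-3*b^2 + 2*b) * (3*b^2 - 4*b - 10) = -9*b^4 + 18*b^3 + 22*b^2 - 20*b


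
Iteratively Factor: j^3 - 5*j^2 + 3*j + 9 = (j - 3)*(j^2 - 2*j - 3) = (j - 3)^2*(j + 1)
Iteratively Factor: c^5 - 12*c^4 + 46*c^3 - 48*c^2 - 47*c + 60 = (c - 3)*(c^4 - 9*c^3 + 19*c^2 + 9*c - 20) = (c - 5)*(c - 3)*(c^3 - 4*c^2 - c + 4) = (c - 5)*(c - 4)*(c - 3)*(c^2 - 1) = (c - 5)*(c - 4)*(c - 3)*(c + 1)*(c - 1)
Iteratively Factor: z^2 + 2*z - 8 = (z - 2)*(z + 4)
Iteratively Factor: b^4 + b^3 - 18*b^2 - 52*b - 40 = (b + 2)*(b^3 - b^2 - 16*b - 20) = (b + 2)^2*(b^2 - 3*b - 10) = (b + 2)^3*(b - 5)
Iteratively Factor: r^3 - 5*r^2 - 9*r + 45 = (r + 3)*(r^2 - 8*r + 15) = (r - 5)*(r + 3)*(r - 3)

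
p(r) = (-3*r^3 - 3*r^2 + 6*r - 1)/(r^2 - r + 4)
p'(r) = (1 - 2*r)*(-3*r^3 - 3*r^2 + 6*r - 1)/(r^2 - r + 4)^2 + (-9*r^2 - 6*r + 6)/(r^2 - r + 4) = (-3*r^4 + 6*r^3 - 39*r^2 - 22*r + 23)/(r^4 - 2*r^3 + 9*r^2 - 8*r + 16)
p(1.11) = -0.52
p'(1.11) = -2.70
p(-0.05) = -0.32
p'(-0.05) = 1.46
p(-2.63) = 1.26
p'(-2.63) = -2.41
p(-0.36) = -0.76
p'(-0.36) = 1.27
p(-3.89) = 4.64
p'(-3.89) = -2.87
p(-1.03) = -1.16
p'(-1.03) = -0.15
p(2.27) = -5.51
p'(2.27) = -5.01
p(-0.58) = -1.00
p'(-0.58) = 0.87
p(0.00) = -0.25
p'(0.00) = 1.44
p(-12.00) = 29.24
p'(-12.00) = -3.04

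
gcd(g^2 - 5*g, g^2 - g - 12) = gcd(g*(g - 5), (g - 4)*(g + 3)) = 1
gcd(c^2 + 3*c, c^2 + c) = c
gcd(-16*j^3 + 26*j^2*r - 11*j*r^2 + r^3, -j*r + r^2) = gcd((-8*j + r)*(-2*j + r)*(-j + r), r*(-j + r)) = -j + r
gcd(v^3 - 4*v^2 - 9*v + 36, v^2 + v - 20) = v - 4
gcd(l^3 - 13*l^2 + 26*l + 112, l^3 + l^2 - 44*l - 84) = l^2 - 5*l - 14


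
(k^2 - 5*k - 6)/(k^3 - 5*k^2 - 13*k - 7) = (k - 6)/(k^2 - 6*k - 7)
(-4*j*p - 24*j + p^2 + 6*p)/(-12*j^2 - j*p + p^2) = (p + 6)/(3*j + p)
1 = 1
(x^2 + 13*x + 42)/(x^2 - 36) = (x + 7)/(x - 6)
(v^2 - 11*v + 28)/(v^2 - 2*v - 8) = (v - 7)/(v + 2)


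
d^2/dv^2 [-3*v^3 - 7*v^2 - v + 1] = -18*v - 14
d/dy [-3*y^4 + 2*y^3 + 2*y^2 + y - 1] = -12*y^3 + 6*y^2 + 4*y + 1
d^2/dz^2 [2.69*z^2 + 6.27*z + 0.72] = 5.38000000000000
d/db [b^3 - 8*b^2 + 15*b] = 3*b^2 - 16*b + 15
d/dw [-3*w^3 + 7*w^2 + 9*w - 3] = -9*w^2 + 14*w + 9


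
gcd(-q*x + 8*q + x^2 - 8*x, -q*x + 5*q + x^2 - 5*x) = -q + x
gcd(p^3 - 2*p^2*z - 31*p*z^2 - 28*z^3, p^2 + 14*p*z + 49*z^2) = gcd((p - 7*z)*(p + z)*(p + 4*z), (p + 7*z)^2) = 1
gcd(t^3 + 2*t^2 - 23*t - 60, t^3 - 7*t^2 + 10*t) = t - 5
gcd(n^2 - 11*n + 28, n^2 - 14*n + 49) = n - 7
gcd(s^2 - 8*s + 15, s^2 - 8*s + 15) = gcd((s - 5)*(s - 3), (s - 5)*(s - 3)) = s^2 - 8*s + 15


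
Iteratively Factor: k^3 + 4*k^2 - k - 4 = (k + 4)*(k^2 - 1) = (k + 1)*(k + 4)*(k - 1)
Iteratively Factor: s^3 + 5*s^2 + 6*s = (s + 3)*(s^2 + 2*s) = s*(s + 3)*(s + 2)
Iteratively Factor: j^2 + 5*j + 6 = (j + 3)*(j + 2)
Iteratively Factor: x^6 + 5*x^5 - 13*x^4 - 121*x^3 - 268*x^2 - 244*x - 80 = (x + 2)*(x^5 + 3*x^4 - 19*x^3 - 83*x^2 - 102*x - 40) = (x - 5)*(x + 2)*(x^4 + 8*x^3 + 21*x^2 + 22*x + 8) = (x - 5)*(x + 2)^2*(x^3 + 6*x^2 + 9*x + 4) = (x - 5)*(x + 2)^2*(x + 4)*(x^2 + 2*x + 1) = (x - 5)*(x + 1)*(x + 2)^2*(x + 4)*(x + 1)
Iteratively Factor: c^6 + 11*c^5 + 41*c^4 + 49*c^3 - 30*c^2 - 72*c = (c + 2)*(c^5 + 9*c^4 + 23*c^3 + 3*c^2 - 36*c) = c*(c + 2)*(c^4 + 9*c^3 + 23*c^2 + 3*c - 36) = c*(c + 2)*(c + 4)*(c^3 + 5*c^2 + 3*c - 9) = c*(c - 1)*(c + 2)*(c + 4)*(c^2 + 6*c + 9) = c*(c - 1)*(c + 2)*(c + 3)*(c + 4)*(c + 3)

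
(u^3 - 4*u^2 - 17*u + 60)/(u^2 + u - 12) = u - 5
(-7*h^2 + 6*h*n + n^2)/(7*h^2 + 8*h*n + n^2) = (-h + n)/(h + n)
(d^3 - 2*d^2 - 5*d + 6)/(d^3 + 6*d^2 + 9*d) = (d^3 - 2*d^2 - 5*d + 6)/(d*(d^2 + 6*d + 9))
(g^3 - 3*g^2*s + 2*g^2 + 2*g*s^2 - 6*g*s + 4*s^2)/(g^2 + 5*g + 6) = (g^2 - 3*g*s + 2*s^2)/(g + 3)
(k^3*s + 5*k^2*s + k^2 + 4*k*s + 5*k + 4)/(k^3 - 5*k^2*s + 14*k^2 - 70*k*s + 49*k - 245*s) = (k^3*s + 5*k^2*s + k^2 + 4*k*s + 5*k + 4)/(k^3 - 5*k^2*s + 14*k^2 - 70*k*s + 49*k - 245*s)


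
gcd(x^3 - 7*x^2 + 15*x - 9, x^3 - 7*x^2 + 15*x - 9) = x^3 - 7*x^2 + 15*x - 9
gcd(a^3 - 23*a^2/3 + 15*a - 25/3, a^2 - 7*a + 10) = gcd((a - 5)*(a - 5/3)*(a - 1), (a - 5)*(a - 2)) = a - 5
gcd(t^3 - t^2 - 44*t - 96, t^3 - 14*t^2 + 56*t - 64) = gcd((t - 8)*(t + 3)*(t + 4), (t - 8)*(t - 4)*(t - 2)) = t - 8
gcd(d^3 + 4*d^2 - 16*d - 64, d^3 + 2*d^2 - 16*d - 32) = d^2 - 16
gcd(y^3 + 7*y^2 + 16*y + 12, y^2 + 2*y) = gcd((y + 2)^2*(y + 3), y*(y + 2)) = y + 2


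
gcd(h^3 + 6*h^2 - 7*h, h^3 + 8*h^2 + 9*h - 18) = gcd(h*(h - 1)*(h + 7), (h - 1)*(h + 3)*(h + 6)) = h - 1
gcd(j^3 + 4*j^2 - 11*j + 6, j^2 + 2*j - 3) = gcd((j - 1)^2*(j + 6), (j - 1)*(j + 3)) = j - 1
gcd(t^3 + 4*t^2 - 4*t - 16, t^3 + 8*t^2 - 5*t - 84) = t + 4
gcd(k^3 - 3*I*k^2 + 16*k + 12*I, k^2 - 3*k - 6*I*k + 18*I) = k - 6*I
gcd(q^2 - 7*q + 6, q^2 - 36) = q - 6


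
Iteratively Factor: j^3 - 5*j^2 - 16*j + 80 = (j + 4)*(j^2 - 9*j + 20) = (j - 4)*(j + 4)*(j - 5)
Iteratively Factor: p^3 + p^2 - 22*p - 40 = (p + 4)*(p^2 - 3*p - 10) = (p - 5)*(p + 4)*(p + 2)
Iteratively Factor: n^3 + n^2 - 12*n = (n - 3)*(n^2 + 4*n) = (n - 3)*(n + 4)*(n)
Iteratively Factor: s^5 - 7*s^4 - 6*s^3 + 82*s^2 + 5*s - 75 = (s - 5)*(s^4 - 2*s^3 - 16*s^2 + 2*s + 15) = (s - 5)*(s + 1)*(s^3 - 3*s^2 - 13*s + 15) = (s - 5)*(s - 1)*(s + 1)*(s^2 - 2*s - 15) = (s - 5)*(s - 1)*(s + 1)*(s + 3)*(s - 5)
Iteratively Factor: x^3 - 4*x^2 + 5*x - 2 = (x - 1)*(x^2 - 3*x + 2) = (x - 2)*(x - 1)*(x - 1)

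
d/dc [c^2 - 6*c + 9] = 2*c - 6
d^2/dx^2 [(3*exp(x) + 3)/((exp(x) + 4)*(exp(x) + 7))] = 3*(exp(4*x) - 7*exp(3*x) - 135*exp(2*x) - 299*exp(x) + 476)*exp(x)/(exp(6*x) + 33*exp(5*x) + 447*exp(4*x) + 3179*exp(3*x) + 12516*exp(2*x) + 25872*exp(x) + 21952)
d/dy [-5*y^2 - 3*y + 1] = -10*y - 3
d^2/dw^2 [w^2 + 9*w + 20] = 2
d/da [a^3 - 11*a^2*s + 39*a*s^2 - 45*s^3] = 3*a^2 - 22*a*s + 39*s^2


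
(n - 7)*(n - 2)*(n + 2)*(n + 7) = n^4 - 53*n^2 + 196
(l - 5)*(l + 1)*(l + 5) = l^3 + l^2 - 25*l - 25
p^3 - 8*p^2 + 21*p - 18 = (p - 3)^2*(p - 2)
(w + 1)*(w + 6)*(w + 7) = w^3 + 14*w^2 + 55*w + 42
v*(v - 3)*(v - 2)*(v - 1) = v^4 - 6*v^3 + 11*v^2 - 6*v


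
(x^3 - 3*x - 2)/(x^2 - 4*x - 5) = (x^2 - x - 2)/(x - 5)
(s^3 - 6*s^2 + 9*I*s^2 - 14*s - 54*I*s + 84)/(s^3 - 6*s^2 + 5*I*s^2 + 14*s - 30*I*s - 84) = (s + 2*I)/(s - 2*I)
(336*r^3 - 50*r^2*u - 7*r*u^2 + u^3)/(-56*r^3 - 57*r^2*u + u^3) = (-6*r + u)/(r + u)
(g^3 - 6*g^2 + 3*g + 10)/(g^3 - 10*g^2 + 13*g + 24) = (g^2 - 7*g + 10)/(g^2 - 11*g + 24)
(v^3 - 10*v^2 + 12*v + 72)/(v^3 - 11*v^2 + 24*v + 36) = (v + 2)/(v + 1)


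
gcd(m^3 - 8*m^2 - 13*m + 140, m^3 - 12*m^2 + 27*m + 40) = m - 5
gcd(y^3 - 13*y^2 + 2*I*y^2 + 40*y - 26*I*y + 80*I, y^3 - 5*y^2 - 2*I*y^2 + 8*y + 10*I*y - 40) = y^2 + y*(-5 + 2*I) - 10*I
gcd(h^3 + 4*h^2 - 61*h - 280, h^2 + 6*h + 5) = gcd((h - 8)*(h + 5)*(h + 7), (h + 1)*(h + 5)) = h + 5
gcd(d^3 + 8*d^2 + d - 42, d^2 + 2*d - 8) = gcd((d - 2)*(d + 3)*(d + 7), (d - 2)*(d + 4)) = d - 2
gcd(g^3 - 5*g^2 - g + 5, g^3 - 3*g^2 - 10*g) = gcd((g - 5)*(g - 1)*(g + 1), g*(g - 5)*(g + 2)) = g - 5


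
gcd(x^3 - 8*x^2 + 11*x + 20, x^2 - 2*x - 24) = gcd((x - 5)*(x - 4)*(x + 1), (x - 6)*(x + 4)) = 1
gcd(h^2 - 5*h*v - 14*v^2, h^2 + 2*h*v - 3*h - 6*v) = h + 2*v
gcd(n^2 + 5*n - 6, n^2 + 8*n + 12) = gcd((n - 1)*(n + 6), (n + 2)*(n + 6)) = n + 6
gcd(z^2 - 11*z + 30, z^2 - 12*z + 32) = 1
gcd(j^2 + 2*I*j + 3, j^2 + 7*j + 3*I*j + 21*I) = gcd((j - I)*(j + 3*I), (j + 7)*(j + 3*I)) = j + 3*I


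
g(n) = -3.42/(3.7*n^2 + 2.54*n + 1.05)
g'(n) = -3.42*(-7.4*n - 2.54)/(3.7*n^2 + 2.54*n + 1.05)^2 = (25.308*n + 8.6868)/(3.7*n^2 + 2.54*n + 1.05)^2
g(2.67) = -0.10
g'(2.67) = 0.07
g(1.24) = -0.35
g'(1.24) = 0.41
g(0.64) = -0.82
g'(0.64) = 1.42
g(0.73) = -0.70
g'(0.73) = 1.14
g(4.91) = -0.03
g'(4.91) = 0.01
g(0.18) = -2.10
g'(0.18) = 5.00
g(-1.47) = -0.64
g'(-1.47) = -1.01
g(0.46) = -1.14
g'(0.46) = 2.26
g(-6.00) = -0.03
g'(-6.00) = -0.01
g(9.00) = -0.01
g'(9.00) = 0.00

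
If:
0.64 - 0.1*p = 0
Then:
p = 6.40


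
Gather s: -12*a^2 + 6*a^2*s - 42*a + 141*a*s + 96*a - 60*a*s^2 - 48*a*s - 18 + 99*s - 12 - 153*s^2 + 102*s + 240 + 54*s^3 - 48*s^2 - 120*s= -12*a^2 + 54*a + 54*s^3 + s^2*(-60*a - 201) + s*(6*a^2 + 93*a + 81) + 210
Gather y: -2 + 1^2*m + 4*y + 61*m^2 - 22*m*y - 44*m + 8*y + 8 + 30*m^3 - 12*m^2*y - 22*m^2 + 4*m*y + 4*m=30*m^3 + 39*m^2 - 39*m + y*(-12*m^2 - 18*m + 12) + 6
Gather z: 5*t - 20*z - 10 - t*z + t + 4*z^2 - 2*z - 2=6*t + 4*z^2 + z*(-t - 22) - 12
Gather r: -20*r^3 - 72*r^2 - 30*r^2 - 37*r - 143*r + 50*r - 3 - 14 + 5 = -20*r^3 - 102*r^2 - 130*r - 12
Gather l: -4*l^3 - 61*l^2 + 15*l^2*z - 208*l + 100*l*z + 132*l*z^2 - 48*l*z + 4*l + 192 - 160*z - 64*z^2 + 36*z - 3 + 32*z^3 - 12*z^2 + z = -4*l^3 + l^2*(15*z - 61) + l*(132*z^2 + 52*z - 204) + 32*z^3 - 76*z^2 - 123*z + 189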